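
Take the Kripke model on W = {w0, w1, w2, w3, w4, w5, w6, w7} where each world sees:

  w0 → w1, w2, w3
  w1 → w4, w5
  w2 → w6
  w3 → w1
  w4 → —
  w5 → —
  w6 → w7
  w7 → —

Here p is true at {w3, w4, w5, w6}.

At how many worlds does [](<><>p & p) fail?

5

w0: successors {w1, w2, w3}; <><>p & p there: w1:F, w2:F, w3:T. ✗
w1: successors {w4, w5}; <><>p & p there: w4:F, w5:F. ✗
w2: successors {w6}; <><>p & p there: w6:F. ✗
w3: successors {w1}; <><>p & p there: w1:F. ✗
w4: no successors, so [](<><>p & p) holds vacuously. ✓
w5: no successors, so [](<><>p & p) holds vacuously. ✓
w6: successors {w7}; <><>p & p there: w7:F. ✗
w7: no successors, so [](<><>p & p) holds vacuously. ✓
Satisfying worlds: {w4, w5, w7}.
So [](<><>p & p) fails at the other 5 worlds.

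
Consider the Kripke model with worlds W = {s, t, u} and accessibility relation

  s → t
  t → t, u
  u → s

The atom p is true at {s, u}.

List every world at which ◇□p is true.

s: successors {t}; □p there: t:F. ✗
t: successors {t, u}; □p there: t:F, u:T. ✓
u: successors {s}; □p there: s:F. ✗

{t}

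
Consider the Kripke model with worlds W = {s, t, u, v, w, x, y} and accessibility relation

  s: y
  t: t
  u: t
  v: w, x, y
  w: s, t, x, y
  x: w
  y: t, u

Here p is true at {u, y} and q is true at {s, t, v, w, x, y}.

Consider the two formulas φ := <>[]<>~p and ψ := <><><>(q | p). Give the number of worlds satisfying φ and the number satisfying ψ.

For <>[]<>~p:
s: successors {y}; []<>~p there: y:T. ✓
t: successors {t}; []<>~p there: t:T. ✓
u: successors {t}; []<>~p there: t:T. ✓
v: successors {w, x, y}; []<>~p there: w:F, x:T, y:T. ✓
w: successors {s, t, x, y}; []<>~p there: s:T, t:T, x:T, y:T. ✓
x: successors {w}; []<>~p there: w:F. ✗
y: successors {t, u}; []<>~p there: t:T, u:T. ✓
— 6 worlds.
For <><><>(q | p):
s: successors {y}; <><>(q | p) there: y:T. ✓
t: successors {t}; <><>(q | p) there: t:T. ✓
u: successors {t}; <><>(q | p) there: t:T. ✓
v: successors {w, x, y}; <><>(q | p) there: w:T, x:T, y:T. ✓
w: successors {s, t, x, y}; <><>(q | p) there: s:T, t:T, x:T, y:T. ✓
x: successors {w}; <><>(q | p) there: w:T. ✓
y: successors {t, u}; <><>(q | p) there: t:T, u:T. ✓
— 7 worlds.

6 and 7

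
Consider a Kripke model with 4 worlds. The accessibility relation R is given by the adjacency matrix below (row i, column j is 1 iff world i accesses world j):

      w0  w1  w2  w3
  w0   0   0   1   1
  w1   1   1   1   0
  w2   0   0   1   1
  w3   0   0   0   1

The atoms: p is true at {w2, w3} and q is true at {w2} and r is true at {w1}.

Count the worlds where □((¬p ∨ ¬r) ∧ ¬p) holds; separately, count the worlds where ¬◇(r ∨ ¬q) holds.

0 and 0

For □((¬p ∨ ¬r) ∧ ¬p):
w0: successors {w2, w3}; (¬p ∨ ¬r) ∧ ¬p there: w2:F, w3:F. ✗
w1: successors {w0, w1, w2}; (¬p ∨ ¬r) ∧ ¬p there: w0:T, w1:T, w2:F. ✗
w2: successors {w2, w3}; (¬p ∨ ¬r) ∧ ¬p there: w2:F, w3:F. ✗
w3: successors {w3}; (¬p ∨ ¬r) ∧ ¬p there: w3:F. ✗
— 0 worlds.
For ¬◇(r ∨ ¬q):
w0: ◇(r ∨ ¬q) is T. ✗
w1: ◇(r ∨ ¬q) is T. ✗
w2: ◇(r ∨ ¬q) is T. ✗
w3: ◇(r ∨ ¬q) is T. ✗
— 0 worlds.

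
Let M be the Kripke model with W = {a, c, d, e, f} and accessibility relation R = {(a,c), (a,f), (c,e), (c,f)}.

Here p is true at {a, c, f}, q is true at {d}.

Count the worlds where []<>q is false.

a: successors {c, f}; <>q there: c:F, f:F. ✗
c: successors {e, f}; <>q there: e:F, f:F. ✗
d: no successors, so []<>q holds vacuously. ✓
e: no successors, so []<>q holds vacuously. ✓
f: no successors, so []<>q holds vacuously. ✓
Satisfying worlds: {d, e, f}.
So []<>q fails at the other 2 worlds.

2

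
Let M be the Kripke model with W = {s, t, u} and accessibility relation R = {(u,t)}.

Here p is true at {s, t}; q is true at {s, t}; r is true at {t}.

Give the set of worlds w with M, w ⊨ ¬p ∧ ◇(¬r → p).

s: ¬p is F, ◇(¬r → p) is F. ✗
t: ¬p is F, ◇(¬r → p) is F. ✗
u: ¬p is T, ◇(¬r → p) is T. ✓

{u}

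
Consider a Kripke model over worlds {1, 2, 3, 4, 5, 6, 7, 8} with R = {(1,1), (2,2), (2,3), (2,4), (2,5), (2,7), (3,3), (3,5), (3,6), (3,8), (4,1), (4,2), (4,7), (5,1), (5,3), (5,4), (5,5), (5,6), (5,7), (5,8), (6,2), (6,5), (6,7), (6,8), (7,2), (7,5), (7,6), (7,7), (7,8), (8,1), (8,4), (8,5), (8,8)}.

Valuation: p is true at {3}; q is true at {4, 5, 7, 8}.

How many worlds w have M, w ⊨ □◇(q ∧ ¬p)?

1: successors {1}; ◇(q ∧ ¬p) there: 1:F. ✗
2: successors {2, 3, 4, 5, 7}; ◇(q ∧ ¬p) there: 2:T, 3:T, 4:T, 5:T, 7:T. ✓
3: successors {3, 5, 6, 8}; ◇(q ∧ ¬p) there: 3:T, 5:T, 6:T, 8:T. ✓
4: successors {1, 2, 7}; ◇(q ∧ ¬p) there: 1:F, 2:T, 7:T. ✗
5: successors {1, 3, 4, 5, 6, 7, 8}; ◇(q ∧ ¬p) there: 1:F, 3:T, 4:T, 5:T, 6:T, 7:T, 8:T. ✗
6: successors {2, 5, 7, 8}; ◇(q ∧ ¬p) there: 2:T, 5:T, 7:T, 8:T. ✓
7: successors {2, 5, 6, 7, 8}; ◇(q ∧ ¬p) there: 2:T, 5:T, 6:T, 7:T, 8:T. ✓
8: successors {1, 4, 5, 8}; ◇(q ∧ ¬p) there: 1:F, 4:T, 5:T, 8:T. ✗
Satisfying worlds: {2, 3, 6, 7}.

4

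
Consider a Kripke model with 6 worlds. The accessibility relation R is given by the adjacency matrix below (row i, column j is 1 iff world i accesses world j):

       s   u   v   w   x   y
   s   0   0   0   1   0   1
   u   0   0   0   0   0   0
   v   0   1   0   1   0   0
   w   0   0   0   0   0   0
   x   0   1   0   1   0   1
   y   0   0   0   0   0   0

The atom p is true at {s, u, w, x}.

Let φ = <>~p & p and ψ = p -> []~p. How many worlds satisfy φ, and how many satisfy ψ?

For <>~p & p:
s: <>~p is T, p is T. ✓
u: <>~p is F, p is T. ✗
v: <>~p is F, p is F. ✗
w: <>~p is F, p is T. ✗
x: <>~p is T, p is T. ✓
y: <>~p is F, p is F. ✗
— 2 worlds.
For p -> []~p:
s: p is T, []~p is F. ✗
u: p is T, []~p is T. ✓
v: p is F, []~p is F. ✓
w: p is T, []~p is T. ✓
x: p is T, []~p is F. ✗
y: p is F, []~p is T. ✓
— 4 worlds.

2 and 4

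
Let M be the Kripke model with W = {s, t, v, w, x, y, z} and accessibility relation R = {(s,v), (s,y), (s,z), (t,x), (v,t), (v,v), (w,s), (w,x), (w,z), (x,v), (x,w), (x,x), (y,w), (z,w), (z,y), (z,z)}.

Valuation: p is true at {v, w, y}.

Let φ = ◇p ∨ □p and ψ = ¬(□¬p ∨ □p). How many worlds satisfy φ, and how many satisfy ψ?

5 and 4

For ◇p ∨ □p:
s: ◇p is T, □p is F. ✓
t: ◇p is F, □p is F. ✗
v: ◇p is T, □p is F. ✓
w: ◇p is F, □p is F. ✗
x: ◇p is T, □p is F. ✓
y: ◇p is T, □p is T. ✓
z: ◇p is T, □p is F. ✓
— 5 worlds.
For ¬(□¬p ∨ □p):
s: □¬p ∨ □p is F. ✓
t: □¬p ∨ □p is T. ✗
v: □¬p ∨ □p is F. ✓
w: □¬p ∨ □p is T. ✗
x: □¬p ∨ □p is F. ✓
y: □¬p ∨ □p is T. ✗
z: □¬p ∨ □p is F. ✓
— 4 worlds.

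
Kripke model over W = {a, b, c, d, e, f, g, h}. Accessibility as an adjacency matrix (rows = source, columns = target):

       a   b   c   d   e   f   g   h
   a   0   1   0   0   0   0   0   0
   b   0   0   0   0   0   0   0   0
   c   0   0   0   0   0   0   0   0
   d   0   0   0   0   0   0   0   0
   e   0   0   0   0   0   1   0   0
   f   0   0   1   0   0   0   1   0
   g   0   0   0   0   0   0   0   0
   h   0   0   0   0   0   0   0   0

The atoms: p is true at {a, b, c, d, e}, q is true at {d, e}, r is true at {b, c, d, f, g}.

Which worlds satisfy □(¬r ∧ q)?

{b, c, d, g, h}

a: successors {b}; ¬r ∧ q there: b:F. ✗
b: no successors, so □(¬r ∧ q) holds vacuously. ✓
c: no successors, so □(¬r ∧ q) holds vacuously. ✓
d: no successors, so □(¬r ∧ q) holds vacuously. ✓
e: successors {f}; ¬r ∧ q there: f:F. ✗
f: successors {c, g}; ¬r ∧ q there: c:F, g:F. ✗
g: no successors, so □(¬r ∧ q) holds vacuously. ✓
h: no successors, so □(¬r ∧ q) holds vacuously. ✓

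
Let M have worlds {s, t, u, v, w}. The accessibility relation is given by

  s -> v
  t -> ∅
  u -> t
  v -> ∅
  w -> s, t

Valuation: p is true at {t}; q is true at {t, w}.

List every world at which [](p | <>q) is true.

s: successors {v}; p | <>q there: v:F. ✗
t: no successors, so [](p | <>q) holds vacuously. ✓
u: successors {t}; p | <>q there: t:T. ✓
v: no successors, so [](p | <>q) holds vacuously. ✓
w: successors {s, t}; p | <>q there: s:F, t:T. ✗

{t, u, v}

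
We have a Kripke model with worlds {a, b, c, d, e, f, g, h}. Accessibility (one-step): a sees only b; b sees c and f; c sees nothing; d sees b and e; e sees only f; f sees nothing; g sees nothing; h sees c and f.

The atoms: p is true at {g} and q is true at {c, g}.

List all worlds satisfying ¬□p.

a: □p is F. ✓
b: □p is F. ✓
c: □p is T. ✗
d: □p is F. ✓
e: □p is F. ✓
f: □p is T. ✗
g: □p is T. ✗
h: □p is F. ✓

{a, b, d, e, h}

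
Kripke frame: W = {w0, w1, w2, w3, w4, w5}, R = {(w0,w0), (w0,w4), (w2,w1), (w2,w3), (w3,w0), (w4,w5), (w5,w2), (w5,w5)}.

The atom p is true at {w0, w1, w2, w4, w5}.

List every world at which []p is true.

w0: successors {w0, w4}; p there: w0:T, w4:T. ✓
w1: no successors, so []p holds vacuously. ✓
w2: successors {w1, w3}; p there: w1:T, w3:F. ✗
w3: successors {w0}; p there: w0:T. ✓
w4: successors {w5}; p there: w5:T. ✓
w5: successors {w2, w5}; p there: w2:T, w5:T. ✓

{w0, w1, w3, w4, w5}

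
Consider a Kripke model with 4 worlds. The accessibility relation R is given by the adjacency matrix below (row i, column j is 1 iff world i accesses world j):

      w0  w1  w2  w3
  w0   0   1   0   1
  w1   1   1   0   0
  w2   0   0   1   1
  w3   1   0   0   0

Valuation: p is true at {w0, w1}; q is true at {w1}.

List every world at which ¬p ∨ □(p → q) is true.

{w0, w2, w3}

w0: ¬p is F, □(p → q) is T. ✓
w1: ¬p is F, □(p → q) is F. ✗
w2: ¬p is T, □(p → q) is T. ✓
w3: ¬p is T, □(p → q) is F. ✓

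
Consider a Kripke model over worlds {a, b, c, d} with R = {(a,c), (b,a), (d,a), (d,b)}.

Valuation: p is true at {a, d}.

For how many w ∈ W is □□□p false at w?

1

a: successors {c}; □□p there: c:T. ✓
b: successors {a}; □□p there: a:T. ✓
c: no successors, so □□□p holds vacuously. ✓
d: successors {a, b}; □□p there: a:T, b:F. ✗
Satisfying worlds: {a, b, c}.
So □□□p fails at the other 1 world.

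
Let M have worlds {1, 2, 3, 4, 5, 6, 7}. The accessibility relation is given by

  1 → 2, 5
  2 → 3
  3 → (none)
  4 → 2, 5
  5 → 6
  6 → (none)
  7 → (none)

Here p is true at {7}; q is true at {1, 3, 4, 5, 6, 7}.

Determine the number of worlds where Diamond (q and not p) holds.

1: successors {2, 5}; q and not p there: 2:F, 5:T. ✓
2: successors {3}; q and not p there: 3:T. ✓
3: no successors, so Diamond (q and not p) fails. ✗
4: successors {2, 5}; q and not p there: 2:F, 5:T. ✓
5: successors {6}; q and not p there: 6:T. ✓
6: no successors, so Diamond (q and not p) fails. ✗
7: no successors, so Diamond (q and not p) fails. ✗
Satisfying worlds: {1, 2, 4, 5}.

4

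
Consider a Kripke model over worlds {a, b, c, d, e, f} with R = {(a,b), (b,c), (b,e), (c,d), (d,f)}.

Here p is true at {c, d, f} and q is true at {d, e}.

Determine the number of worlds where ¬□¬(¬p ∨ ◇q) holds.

2

a: □¬(¬p ∨ ◇q) is F. ✓
b: □¬(¬p ∨ ◇q) is F. ✓
c: □¬(¬p ∨ ◇q) is T. ✗
d: □¬(¬p ∨ ◇q) is T. ✗
e: □¬(¬p ∨ ◇q) is T. ✗
f: □¬(¬p ∨ ◇q) is T. ✗
Satisfying worlds: {a, b}.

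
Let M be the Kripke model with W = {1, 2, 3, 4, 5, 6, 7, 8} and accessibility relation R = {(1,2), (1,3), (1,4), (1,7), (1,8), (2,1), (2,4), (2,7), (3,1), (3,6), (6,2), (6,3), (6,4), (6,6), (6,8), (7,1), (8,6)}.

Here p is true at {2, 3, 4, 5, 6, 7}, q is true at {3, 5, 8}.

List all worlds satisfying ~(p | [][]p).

1: p | [][]p is F. ✓
2: p | [][]p is T. ✗
3: p | [][]p is T. ✗
4: p | [][]p is T. ✗
5: p | [][]p is T. ✗
6: p | [][]p is T. ✗
7: p | [][]p is T. ✗
8: p | [][]p is F. ✓

{1, 8}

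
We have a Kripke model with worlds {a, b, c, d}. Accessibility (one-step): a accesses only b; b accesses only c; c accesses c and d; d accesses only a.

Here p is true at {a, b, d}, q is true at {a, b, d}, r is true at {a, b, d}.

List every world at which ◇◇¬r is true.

{a, b, c}

a: successors {b}; ◇¬r there: b:T. ✓
b: successors {c}; ◇¬r there: c:T. ✓
c: successors {c, d}; ◇¬r there: c:T, d:F. ✓
d: successors {a}; ◇¬r there: a:F. ✗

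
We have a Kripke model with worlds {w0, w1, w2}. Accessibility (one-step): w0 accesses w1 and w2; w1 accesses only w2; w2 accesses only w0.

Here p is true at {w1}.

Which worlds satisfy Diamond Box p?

∅

w0: successors {w1, w2}; Box p there: w1:F, w2:F. ✗
w1: successors {w2}; Box p there: w2:F. ✗
w2: successors {w0}; Box p there: w0:F. ✗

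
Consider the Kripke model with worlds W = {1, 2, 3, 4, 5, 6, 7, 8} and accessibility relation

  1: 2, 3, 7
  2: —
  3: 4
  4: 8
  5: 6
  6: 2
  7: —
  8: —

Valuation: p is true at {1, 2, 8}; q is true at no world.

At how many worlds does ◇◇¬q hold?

1: successors {2, 3, 7}; ◇¬q there: 2:F, 3:T, 7:F. ✓
2: no successors, so ◇◇¬q fails. ✗
3: successors {4}; ◇¬q there: 4:T. ✓
4: successors {8}; ◇¬q there: 8:F. ✗
5: successors {6}; ◇¬q there: 6:T. ✓
6: successors {2}; ◇¬q there: 2:F. ✗
7: no successors, so ◇◇¬q fails. ✗
8: no successors, so ◇◇¬q fails. ✗
Satisfying worlds: {1, 3, 5}.

3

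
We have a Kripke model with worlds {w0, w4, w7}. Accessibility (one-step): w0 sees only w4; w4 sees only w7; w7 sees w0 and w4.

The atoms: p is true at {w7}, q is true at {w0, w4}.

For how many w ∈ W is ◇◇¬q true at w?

w0: successors {w4}; ◇¬q there: w4:T. ✓
w4: successors {w7}; ◇¬q there: w7:F. ✗
w7: successors {w0, w4}; ◇¬q there: w0:F, w4:T. ✓
Satisfying worlds: {w0, w7}.

2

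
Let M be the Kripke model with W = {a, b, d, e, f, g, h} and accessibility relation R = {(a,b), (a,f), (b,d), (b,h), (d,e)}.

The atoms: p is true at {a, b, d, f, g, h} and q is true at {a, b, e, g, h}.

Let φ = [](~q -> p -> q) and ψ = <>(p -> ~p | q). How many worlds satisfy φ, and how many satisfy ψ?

5 and 3

For [](~q -> p -> q):
a: successors {b, f}; ~q -> p -> q there: b:T, f:F. ✗
b: successors {d, h}; ~q -> p -> q there: d:F, h:T. ✗
d: successors {e}; ~q -> p -> q there: e:T. ✓
e: no successors, so [](~q -> p -> q) holds vacuously. ✓
f: no successors, so [](~q -> p -> q) holds vacuously. ✓
g: no successors, so [](~q -> p -> q) holds vacuously. ✓
h: no successors, so [](~q -> p -> q) holds vacuously. ✓
— 5 worlds.
For <>(p -> ~p | q):
a: successors {b, f}; p -> ~p | q there: b:T, f:F. ✓
b: successors {d, h}; p -> ~p | q there: d:F, h:T. ✓
d: successors {e}; p -> ~p | q there: e:T. ✓
e: no successors, so <>(p -> ~p | q) fails. ✗
f: no successors, so <>(p -> ~p | q) fails. ✗
g: no successors, so <>(p -> ~p | q) fails. ✗
h: no successors, so <>(p -> ~p | q) fails. ✗
— 3 worlds.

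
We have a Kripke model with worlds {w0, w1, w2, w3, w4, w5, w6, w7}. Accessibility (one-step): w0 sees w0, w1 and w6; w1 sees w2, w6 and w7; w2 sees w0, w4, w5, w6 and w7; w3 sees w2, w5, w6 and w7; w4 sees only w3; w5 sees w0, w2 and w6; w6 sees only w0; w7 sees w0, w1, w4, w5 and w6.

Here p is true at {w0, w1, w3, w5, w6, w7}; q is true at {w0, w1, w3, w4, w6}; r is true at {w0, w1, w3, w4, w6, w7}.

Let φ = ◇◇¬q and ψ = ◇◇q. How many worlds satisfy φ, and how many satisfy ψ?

For ◇◇¬q:
w0: successors {w0, w1, w6}; ◇¬q there: w0:F, w1:T, w6:F. ✓
w1: successors {w2, w6, w7}; ◇¬q there: w2:T, w6:F, w7:T. ✓
w2: successors {w0, w4, w5, w6, w7}; ◇¬q there: w0:F, w4:F, w5:T, w6:F, w7:T. ✓
w3: successors {w2, w5, w6, w7}; ◇¬q there: w2:T, w5:T, w6:F, w7:T. ✓
w4: successors {w3}; ◇¬q there: w3:T. ✓
w5: successors {w0, w2, w6}; ◇¬q there: w0:F, w2:T, w6:F. ✓
w6: successors {w0}; ◇¬q there: w0:F. ✗
w7: successors {w0, w1, w4, w5, w6}; ◇¬q there: w0:F, w1:T, w4:F, w5:T, w6:F. ✓
— 7 worlds.
For ◇◇q:
w0: successors {w0, w1, w6}; ◇q there: w0:T, w1:T, w6:T. ✓
w1: successors {w2, w6, w7}; ◇q there: w2:T, w6:T, w7:T. ✓
w2: successors {w0, w4, w5, w6, w7}; ◇q there: w0:T, w4:T, w5:T, w6:T, w7:T. ✓
w3: successors {w2, w5, w6, w7}; ◇q there: w2:T, w5:T, w6:T, w7:T. ✓
w4: successors {w3}; ◇q there: w3:T. ✓
w5: successors {w0, w2, w6}; ◇q there: w0:T, w2:T, w6:T. ✓
w6: successors {w0}; ◇q there: w0:T. ✓
w7: successors {w0, w1, w4, w5, w6}; ◇q there: w0:T, w1:T, w4:T, w5:T, w6:T. ✓
— 8 worlds.

7 and 8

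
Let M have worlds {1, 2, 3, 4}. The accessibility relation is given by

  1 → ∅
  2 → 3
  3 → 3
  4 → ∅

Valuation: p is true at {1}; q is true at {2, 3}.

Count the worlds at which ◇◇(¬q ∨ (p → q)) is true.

1: no successors, so ◇◇(¬q ∨ (p → q)) fails. ✗
2: successors {3}; ◇(¬q ∨ (p → q)) there: 3:T. ✓
3: successors {3}; ◇(¬q ∨ (p → q)) there: 3:T. ✓
4: no successors, so ◇◇(¬q ∨ (p → q)) fails. ✗
Satisfying worlds: {2, 3}.

2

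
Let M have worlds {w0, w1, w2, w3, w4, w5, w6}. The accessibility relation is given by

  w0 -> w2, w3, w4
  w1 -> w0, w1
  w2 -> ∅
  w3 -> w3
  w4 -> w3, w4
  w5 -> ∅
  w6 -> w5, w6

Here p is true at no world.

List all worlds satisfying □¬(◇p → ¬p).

w0: successors {w2, w3, w4}; ¬(◇p → ¬p) there: w2:F, w3:F, w4:F. ✗
w1: successors {w0, w1}; ¬(◇p → ¬p) there: w0:F, w1:F. ✗
w2: no successors, so □¬(◇p → ¬p) holds vacuously. ✓
w3: successors {w3}; ¬(◇p → ¬p) there: w3:F. ✗
w4: successors {w3, w4}; ¬(◇p → ¬p) there: w3:F, w4:F. ✗
w5: no successors, so □¬(◇p → ¬p) holds vacuously. ✓
w6: successors {w5, w6}; ¬(◇p → ¬p) there: w5:F, w6:F. ✗

{w2, w5}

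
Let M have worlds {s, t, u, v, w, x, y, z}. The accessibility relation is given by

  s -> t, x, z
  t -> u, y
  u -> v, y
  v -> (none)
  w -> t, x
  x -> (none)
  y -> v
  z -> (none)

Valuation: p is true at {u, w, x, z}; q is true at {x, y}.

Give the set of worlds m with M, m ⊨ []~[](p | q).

{t, v, x, z}

s: successors {t, x, z}; ~[](p | q) there: t:F, x:F, z:F. ✗
t: successors {u, y}; ~[](p | q) there: u:T, y:T. ✓
u: successors {v, y}; ~[](p | q) there: v:F, y:T. ✗
v: no successors, so []~[](p | q) holds vacuously. ✓
w: successors {t, x}; ~[](p | q) there: t:F, x:F. ✗
x: no successors, so []~[](p | q) holds vacuously. ✓
y: successors {v}; ~[](p | q) there: v:F. ✗
z: no successors, so []~[](p | q) holds vacuously. ✓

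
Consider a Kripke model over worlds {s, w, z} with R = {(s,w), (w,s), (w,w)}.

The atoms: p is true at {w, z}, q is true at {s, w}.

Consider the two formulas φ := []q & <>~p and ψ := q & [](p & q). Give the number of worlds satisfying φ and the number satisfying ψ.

For []q & <>~p:
s: []q is T, <>~p is F. ✗
w: []q is T, <>~p is T. ✓
z: []q is T, <>~p is F. ✗
— 1 world.
For q & [](p & q):
s: q is T, [](p & q) is T. ✓
w: q is T, [](p & q) is F. ✗
z: q is F, [](p & q) is T. ✗
— 1 world.

1 and 1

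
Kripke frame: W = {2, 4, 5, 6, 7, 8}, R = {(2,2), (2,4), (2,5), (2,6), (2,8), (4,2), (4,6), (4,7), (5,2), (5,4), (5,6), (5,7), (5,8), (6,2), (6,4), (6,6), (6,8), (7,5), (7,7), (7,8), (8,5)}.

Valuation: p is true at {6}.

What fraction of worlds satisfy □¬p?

2: successors {2, 4, 5, 6, 8}; ¬p there: 2:T, 4:T, 5:T, 6:F, 8:T. ✗
4: successors {2, 6, 7}; ¬p there: 2:T, 6:F, 7:T. ✗
5: successors {2, 4, 6, 7, 8}; ¬p there: 2:T, 4:T, 6:F, 7:T, 8:T. ✗
6: successors {2, 4, 6, 8}; ¬p there: 2:T, 4:T, 6:F, 8:T. ✗
7: successors {5, 7, 8}; ¬p there: 5:T, 7:T, 8:T. ✓
8: successors {5}; ¬p there: 5:T. ✓
That's 2 of 6 worlds, so 2/6 = 1/3.

1/3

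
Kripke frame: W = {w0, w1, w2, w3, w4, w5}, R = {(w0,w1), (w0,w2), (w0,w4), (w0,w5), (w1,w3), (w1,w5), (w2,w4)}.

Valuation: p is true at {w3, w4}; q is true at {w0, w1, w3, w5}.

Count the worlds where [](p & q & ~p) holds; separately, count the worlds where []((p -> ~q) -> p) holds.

For [](p & q & ~p):
w0: successors {w1, w2, w4, w5}; p & q & ~p there: w1:F, w2:F, w4:F, w5:F. ✗
w1: successors {w3, w5}; p & q & ~p there: w3:F, w5:F. ✗
w2: successors {w4}; p & q & ~p there: w4:F. ✗
w3: no successors, so [](p & q & ~p) holds vacuously. ✓
w4: no successors, so [](p & q & ~p) holds vacuously. ✓
w5: no successors, so [](p & q & ~p) holds vacuously. ✓
— 3 worlds.
For []((p -> ~q) -> p):
w0: successors {w1, w2, w4, w5}; (p -> ~q) -> p there: w1:F, w2:F, w4:T, w5:F. ✗
w1: successors {w3, w5}; (p -> ~q) -> p there: w3:T, w5:F. ✗
w2: successors {w4}; (p -> ~q) -> p there: w4:T. ✓
w3: no successors, so []((p -> ~q) -> p) holds vacuously. ✓
w4: no successors, so []((p -> ~q) -> p) holds vacuously. ✓
w5: no successors, so []((p -> ~q) -> p) holds vacuously. ✓
— 4 worlds.

3 and 4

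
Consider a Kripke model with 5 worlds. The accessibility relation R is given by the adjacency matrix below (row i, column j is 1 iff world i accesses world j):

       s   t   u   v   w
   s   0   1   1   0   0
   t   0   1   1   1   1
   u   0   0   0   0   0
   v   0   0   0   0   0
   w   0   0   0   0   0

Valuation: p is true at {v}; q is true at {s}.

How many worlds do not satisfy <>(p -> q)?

3

s: successors {t, u}; p -> q there: t:T, u:T. ✓
t: successors {t, u, v, w}; p -> q there: t:T, u:T, v:F, w:T. ✓
u: no successors, so <>(p -> q) fails. ✗
v: no successors, so <>(p -> q) fails. ✗
w: no successors, so <>(p -> q) fails. ✗
Satisfying worlds: {s, t}.
So <>(p -> q) fails at the other 3 worlds.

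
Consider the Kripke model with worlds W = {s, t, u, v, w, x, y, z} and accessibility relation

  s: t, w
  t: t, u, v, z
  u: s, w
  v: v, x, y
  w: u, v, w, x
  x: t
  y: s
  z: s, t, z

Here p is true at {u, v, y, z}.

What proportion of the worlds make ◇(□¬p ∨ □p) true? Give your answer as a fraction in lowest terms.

3/4

s: successors {t, w}; □¬p ∨ □p there: t:F, w:F. ✗
t: successors {t, u, v, z}; □¬p ∨ □p there: t:F, u:T, v:F, z:F. ✓
u: successors {s, w}; □¬p ∨ □p there: s:T, w:F. ✓
v: successors {v, x, y}; □¬p ∨ □p there: v:F, x:T, y:T. ✓
w: successors {u, v, w, x}; □¬p ∨ □p there: u:T, v:F, w:F, x:T. ✓
x: successors {t}; □¬p ∨ □p there: t:F. ✗
y: successors {s}; □¬p ∨ □p there: s:T. ✓
z: successors {s, t, z}; □¬p ∨ □p there: s:T, t:F, z:F. ✓
That's 6 of 8 worlds, so 6/8 = 3/4.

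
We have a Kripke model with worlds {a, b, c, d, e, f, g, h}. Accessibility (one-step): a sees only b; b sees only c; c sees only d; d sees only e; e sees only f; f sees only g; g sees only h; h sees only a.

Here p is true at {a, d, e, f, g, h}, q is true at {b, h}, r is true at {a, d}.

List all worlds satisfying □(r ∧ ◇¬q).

a: successors {b}; r ∧ ◇¬q there: b:F. ✗
b: successors {c}; r ∧ ◇¬q there: c:F. ✗
c: successors {d}; r ∧ ◇¬q there: d:T. ✓
d: successors {e}; r ∧ ◇¬q there: e:F. ✗
e: successors {f}; r ∧ ◇¬q there: f:F. ✗
f: successors {g}; r ∧ ◇¬q there: g:F. ✗
g: successors {h}; r ∧ ◇¬q there: h:F. ✗
h: successors {a}; r ∧ ◇¬q there: a:F. ✗

{c}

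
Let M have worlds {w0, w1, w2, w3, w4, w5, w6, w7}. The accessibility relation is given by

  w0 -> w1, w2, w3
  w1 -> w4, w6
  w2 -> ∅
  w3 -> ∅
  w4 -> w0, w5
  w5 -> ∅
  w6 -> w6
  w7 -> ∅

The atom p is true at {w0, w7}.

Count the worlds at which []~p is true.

7

w0: successors {w1, w2, w3}; ~p there: w1:T, w2:T, w3:T. ✓
w1: successors {w4, w6}; ~p there: w4:T, w6:T. ✓
w2: no successors, so []~p holds vacuously. ✓
w3: no successors, so []~p holds vacuously. ✓
w4: successors {w0, w5}; ~p there: w0:F, w5:T. ✗
w5: no successors, so []~p holds vacuously. ✓
w6: successors {w6}; ~p there: w6:T. ✓
w7: no successors, so []~p holds vacuously. ✓
Satisfying worlds: {w0, w1, w2, w3, w5, w6, w7}.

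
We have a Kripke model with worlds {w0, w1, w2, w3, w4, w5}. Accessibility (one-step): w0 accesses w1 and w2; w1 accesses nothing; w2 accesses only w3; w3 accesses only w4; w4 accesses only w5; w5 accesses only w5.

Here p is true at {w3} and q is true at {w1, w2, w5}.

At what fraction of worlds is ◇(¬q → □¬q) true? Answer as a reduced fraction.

w0: successors {w1, w2}; ¬q → □¬q there: w1:T, w2:T. ✓
w1: no successors, so ◇(¬q → □¬q) fails. ✗
w2: successors {w3}; ¬q → □¬q there: w3:T. ✓
w3: successors {w4}; ¬q → □¬q there: w4:F. ✗
w4: successors {w5}; ¬q → □¬q there: w5:T. ✓
w5: successors {w5}; ¬q → □¬q there: w5:T. ✓
That's 4 of 6 worlds, so 4/6 = 2/3.

2/3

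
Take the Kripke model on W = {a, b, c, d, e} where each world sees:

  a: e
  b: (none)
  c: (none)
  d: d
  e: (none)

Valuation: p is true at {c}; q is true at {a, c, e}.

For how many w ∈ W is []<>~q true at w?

a: successors {e}; <>~q there: e:F. ✗
b: no successors, so []<>~q holds vacuously. ✓
c: no successors, so []<>~q holds vacuously. ✓
d: successors {d}; <>~q there: d:T. ✓
e: no successors, so []<>~q holds vacuously. ✓
Satisfying worlds: {b, c, d, e}.

4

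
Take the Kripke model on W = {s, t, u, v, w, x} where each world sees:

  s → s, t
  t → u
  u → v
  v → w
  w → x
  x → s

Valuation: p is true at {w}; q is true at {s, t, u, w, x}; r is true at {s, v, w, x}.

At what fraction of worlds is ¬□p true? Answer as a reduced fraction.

5/6

s: □p is F. ✓
t: □p is F. ✓
u: □p is F. ✓
v: □p is T. ✗
w: □p is F. ✓
x: □p is F. ✓
That's 5 of 6 worlds, so 5/6.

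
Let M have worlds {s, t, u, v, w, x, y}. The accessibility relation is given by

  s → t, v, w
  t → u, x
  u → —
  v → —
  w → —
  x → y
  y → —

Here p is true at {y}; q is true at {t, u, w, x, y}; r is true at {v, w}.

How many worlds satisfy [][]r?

s: successors {t, v, w}; []r there: t:F, v:T, w:T. ✗
t: successors {u, x}; []r there: u:T, x:F. ✗
u: no successors, so [][]r holds vacuously. ✓
v: no successors, so [][]r holds vacuously. ✓
w: no successors, so [][]r holds vacuously. ✓
x: successors {y}; []r there: y:T. ✓
y: no successors, so [][]r holds vacuously. ✓
Satisfying worlds: {u, v, w, x, y}.

5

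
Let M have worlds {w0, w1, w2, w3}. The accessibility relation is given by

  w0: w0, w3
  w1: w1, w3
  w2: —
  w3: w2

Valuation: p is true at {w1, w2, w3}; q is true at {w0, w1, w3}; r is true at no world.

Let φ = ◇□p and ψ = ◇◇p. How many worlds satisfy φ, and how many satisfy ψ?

For ◇□p:
w0: successors {w0, w3}; □p there: w0:F, w3:T. ✓
w1: successors {w1, w3}; □p there: w1:T, w3:T. ✓
w2: no successors, so ◇□p fails. ✗
w3: successors {w2}; □p there: w2:T. ✓
— 3 worlds.
For ◇◇p:
w0: successors {w0, w3}; ◇p there: w0:T, w3:T. ✓
w1: successors {w1, w3}; ◇p there: w1:T, w3:T. ✓
w2: no successors, so ◇◇p fails. ✗
w3: successors {w2}; ◇p there: w2:F. ✗
— 2 worlds.

3 and 2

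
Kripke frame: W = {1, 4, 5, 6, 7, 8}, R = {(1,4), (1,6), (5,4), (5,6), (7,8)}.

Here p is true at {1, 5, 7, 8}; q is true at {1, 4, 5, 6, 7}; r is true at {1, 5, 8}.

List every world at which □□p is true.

{1, 4, 5, 6, 7, 8}

1: successors {4, 6}; □p there: 4:T, 6:T. ✓
4: no successors, so □□p holds vacuously. ✓
5: successors {4, 6}; □p there: 4:T, 6:T. ✓
6: no successors, so □□p holds vacuously. ✓
7: successors {8}; □p there: 8:T. ✓
8: no successors, so □□p holds vacuously. ✓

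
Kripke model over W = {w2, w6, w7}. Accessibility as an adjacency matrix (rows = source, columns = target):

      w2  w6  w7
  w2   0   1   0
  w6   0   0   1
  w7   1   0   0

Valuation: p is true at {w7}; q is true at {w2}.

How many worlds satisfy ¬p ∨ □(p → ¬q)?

w2: ¬p is T, □(p → ¬q) is T. ✓
w6: ¬p is T, □(p → ¬q) is T. ✓
w7: ¬p is F, □(p → ¬q) is T. ✓
Satisfying worlds: {w2, w6, w7}.

3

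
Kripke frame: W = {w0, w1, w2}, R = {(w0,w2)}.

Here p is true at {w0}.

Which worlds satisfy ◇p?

w0: successors {w2}; p there: w2:F. ✗
w1: no successors, so ◇p fails. ✗
w2: no successors, so ◇p fails. ✗

∅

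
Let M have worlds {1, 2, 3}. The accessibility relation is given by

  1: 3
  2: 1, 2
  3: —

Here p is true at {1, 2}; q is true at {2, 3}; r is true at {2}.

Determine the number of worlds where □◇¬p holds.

1: successors {3}; ◇¬p there: 3:F. ✗
2: successors {1, 2}; ◇¬p there: 1:T, 2:F. ✗
3: no successors, so □◇¬p holds vacuously. ✓
Satisfying worlds: {3}.

1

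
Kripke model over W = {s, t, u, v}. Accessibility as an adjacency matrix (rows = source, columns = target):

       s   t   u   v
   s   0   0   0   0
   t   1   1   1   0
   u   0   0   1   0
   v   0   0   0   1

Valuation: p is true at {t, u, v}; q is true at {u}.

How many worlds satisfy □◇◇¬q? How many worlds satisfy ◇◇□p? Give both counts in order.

For □◇◇¬q:
s: no successors, so □◇◇¬q holds vacuously. ✓
t: successors {s, t, u}; ◇◇¬q there: s:F, t:T, u:F. ✗
u: successors {u}; ◇◇¬q there: u:F. ✗
v: successors {v}; ◇◇¬q there: v:T. ✓
— 2 worlds.
For ◇◇□p:
s: no successors, so ◇◇□p fails. ✗
t: successors {s, t, u}; ◇□p there: s:F, t:T, u:T. ✓
u: successors {u}; ◇□p there: u:T. ✓
v: successors {v}; ◇□p there: v:T. ✓
— 3 worlds.

2 and 3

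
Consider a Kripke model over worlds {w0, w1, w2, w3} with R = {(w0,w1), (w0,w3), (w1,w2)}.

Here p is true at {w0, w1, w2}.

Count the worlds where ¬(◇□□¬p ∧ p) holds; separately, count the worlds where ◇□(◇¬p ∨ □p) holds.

2 and 2

For ¬(◇□□¬p ∧ p):
w0: ◇□□¬p ∧ p is T. ✗
w1: ◇□□¬p ∧ p is T. ✗
w2: ◇□□¬p ∧ p is F. ✓
w3: ◇□□¬p ∧ p is F. ✓
— 2 worlds.
For ◇□(◇¬p ∨ □p):
w0: successors {w1, w3}; □(◇¬p ∨ □p) there: w1:T, w3:T. ✓
w1: successors {w2}; □(◇¬p ∨ □p) there: w2:T. ✓
w2: no successors, so ◇□(◇¬p ∨ □p) fails. ✗
w3: no successors, so ◇□(◇¬p ∨ □p) fails. ✗
— 2 worlds.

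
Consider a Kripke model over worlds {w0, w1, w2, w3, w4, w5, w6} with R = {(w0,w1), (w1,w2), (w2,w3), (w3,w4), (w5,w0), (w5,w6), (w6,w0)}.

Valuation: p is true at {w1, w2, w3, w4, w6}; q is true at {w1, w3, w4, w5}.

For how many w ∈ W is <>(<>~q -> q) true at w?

6

w0: successors {w1}; <>~q -> q there: w1:T. ✓
w1: successors {w2}; <>~q -> q there: w2:T. ✓
w2: successors {w3}; <>~q -> q there: w3:T. ✓
w3: successors {w4}; <>~q -> q there: w4:T. ✓
w4: no successors, so <>(<>~q -> q) fails. ✗
w5: successors {w0, w6}; <>~q -> q there: w0:T, w6:F. ✓
w6: successors {w0}; <>~q -> q there: w0:T. ✓
Satisfying worlds: {w0, w1, w2, w3, w5, w6}.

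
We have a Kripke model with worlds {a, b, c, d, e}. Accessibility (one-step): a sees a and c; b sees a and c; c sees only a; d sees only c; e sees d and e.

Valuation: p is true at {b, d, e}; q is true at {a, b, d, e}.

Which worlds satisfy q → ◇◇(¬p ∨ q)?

{a, b, c, d, e}

a: q is T, ◇◇(¬p ∨ q) is T. ✓
b: q is T, ◇◇(¬p ∨ q) is T. ✓
c: q is F, ◇◇(¬p ∨ q) is T. ✓
d: q is T, ◇◇(¬p ∨ q) is T. ✓
e: q is T, ◇◇(¬p ∨ q) is T. ✓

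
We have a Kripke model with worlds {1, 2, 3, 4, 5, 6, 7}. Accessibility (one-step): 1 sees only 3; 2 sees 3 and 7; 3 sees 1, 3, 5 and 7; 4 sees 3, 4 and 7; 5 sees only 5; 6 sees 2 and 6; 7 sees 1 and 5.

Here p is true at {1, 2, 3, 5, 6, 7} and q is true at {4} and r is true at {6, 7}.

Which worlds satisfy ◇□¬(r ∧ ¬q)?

{2, 3, 4, 5, 7}

1: successors {3}; □¬(r ∧ ¬q) there: 3:F. ✗
2: successors {3, 7}; □¬(r ∧ ¬q) there: 3:F, 7:T. ✓
3: successors {1, 3, 5, 7}; □¬(r ∧ ¬q) there: 1:T, 3:F, 5:T, 7:T. ✓
4: successors {3, 4, 7}; □¬(r ∧ ¬q) there: 3:F, 4:F, 7:T. ✓
5: successors {5}; □¬(r ∧ ¬q) there: 5:T. ✓
6: successors {2, 6}; □¬(r ∧ ¬q) there: 2:F, 6:F. ✗
7: successors {1, 5}; □¬(r ∧ ¬q) there: 1:T, 5:T. ✓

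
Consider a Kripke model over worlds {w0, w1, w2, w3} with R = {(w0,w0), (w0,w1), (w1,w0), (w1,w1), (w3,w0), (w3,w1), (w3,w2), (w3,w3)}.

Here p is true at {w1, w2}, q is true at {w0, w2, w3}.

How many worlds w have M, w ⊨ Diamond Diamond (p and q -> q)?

3

w0: successors {w0, w1}; Diamond (p and q -> q) there: w0:T, w1:T. ✓
w1: successors {w0, w1}; Diamond (p and q -> q) there: w0:T, w1:T. ✓
w2: no successors, so Diamond Diamond (p and q -> q) fails. ✗
w3: successors {w0, w1, w2, w3}; Diamond (p and q -> q) there: w0:T, w1:T, w2:F, w3:T. ✓
Satisfying worlds: {w0, w1, w3}.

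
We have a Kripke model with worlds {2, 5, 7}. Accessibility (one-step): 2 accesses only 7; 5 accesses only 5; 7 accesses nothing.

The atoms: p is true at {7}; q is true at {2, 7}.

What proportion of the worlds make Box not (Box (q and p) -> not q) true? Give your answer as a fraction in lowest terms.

2/3

2: successors {7}; not (Box (q and p) -> not q) there: 7:T. ✓
5: successors {5}; not (Box (q and p) -> not q) there: 5:F. ✗
7: no successors, so Box not (Box (q and p) -> not q) holds vacuously. ✓
That's 2 of 3 worlds, so 2/3.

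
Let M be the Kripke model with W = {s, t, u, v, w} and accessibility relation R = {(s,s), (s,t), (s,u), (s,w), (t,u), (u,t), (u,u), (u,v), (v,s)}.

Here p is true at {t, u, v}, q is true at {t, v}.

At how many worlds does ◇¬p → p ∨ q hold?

4

s: ◇¬p is T, p ∨ q is F. ✗
t: ◇¬p is F, p ∨ q is T. ✓
u: ◇¬p is F, p ∨ q is T. ✓
v: ◇¬p is T, p ∨ q is T. ✓
w: ◇¬p is F, p ∨ q is F. ✓
Satisfying worlds: {t, u, v, w}.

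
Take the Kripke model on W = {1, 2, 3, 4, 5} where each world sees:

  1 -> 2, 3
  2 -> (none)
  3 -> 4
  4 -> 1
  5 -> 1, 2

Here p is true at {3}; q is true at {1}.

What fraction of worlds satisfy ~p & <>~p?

3/5

1: ~p is T, <>~p is T. ✓
2: ~p is T, <>~p is F. ✗
3: ~p is F, <>~p is T. ✗
4: ~p is T, <>~p is T. ✓
5: ~p is T, <>~p is T. ✓
That's 3 of 5 worlds, so 3/5.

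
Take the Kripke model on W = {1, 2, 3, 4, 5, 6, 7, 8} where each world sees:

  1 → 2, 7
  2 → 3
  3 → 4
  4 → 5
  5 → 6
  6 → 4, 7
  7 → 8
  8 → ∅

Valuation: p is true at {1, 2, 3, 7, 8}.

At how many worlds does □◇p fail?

5

1: successors {2, 7}; ◇p there: 2:T, 7:T. ✓
2: successors {3}; ◇p there: 3:F. ✗
3: successors {4}; ◇p there: 4:F. ✗
4: successors {5}; ◇p there: 5:F. ✗
5: successors {6}; ◇p there: 6:T. ✓
6: successors {4, 7}; ◇p there: 4:F, 7:T. ✗
7: successors {8}; ◇p there: 8:F. ✗
8: no successors, so □◇p holds vacuously. ✓
Satisfying worlds: {1, 5, 8}.
So □◇p fails at the other 5 worlds.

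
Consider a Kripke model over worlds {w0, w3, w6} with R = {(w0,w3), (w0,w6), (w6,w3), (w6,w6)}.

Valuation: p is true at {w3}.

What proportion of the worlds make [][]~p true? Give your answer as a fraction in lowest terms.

1/3

w0: successors {w3, w6}; []~p there: w3:T, w6:F. ✗
w3: no successors, so [][]~p holds vacuously. ✓
w6: successors {w3, w6}; []~p there: w3:T, w6:F. ✗
That's 1 of 3 worlds, so 1/3.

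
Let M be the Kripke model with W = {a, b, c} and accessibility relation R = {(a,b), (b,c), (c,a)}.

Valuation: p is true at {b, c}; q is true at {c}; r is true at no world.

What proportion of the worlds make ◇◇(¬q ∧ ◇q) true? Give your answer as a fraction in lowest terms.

1/3

a: successors {b}; ◇(¬q ∧ ◇q) there: b:F. ✗
b: successors {c}; ◇(¬q ∧ ◇q) there: c:F. ✗
c: successors {a}; ◇(¬q ∧ ◇q) there: a:T. ✓
That's 1 of 3 worlds, so 1/3.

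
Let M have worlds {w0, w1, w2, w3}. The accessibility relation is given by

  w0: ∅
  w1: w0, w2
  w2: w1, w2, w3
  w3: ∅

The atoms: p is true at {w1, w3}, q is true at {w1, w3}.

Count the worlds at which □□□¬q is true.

w0: no successors, so □□□¬q holds vacuously. ✓
w1: successors {w0, w2}; □□¬q there: w0:T, w2:F. ✗
w2: successors {w1, w2, w3}; □□¬q there: w1:F, w2:F, w3:T. ✗
w3: no successors, so □□□¬q holds vacuously. ✓
Satisfying worlds: {w0, w3}.

2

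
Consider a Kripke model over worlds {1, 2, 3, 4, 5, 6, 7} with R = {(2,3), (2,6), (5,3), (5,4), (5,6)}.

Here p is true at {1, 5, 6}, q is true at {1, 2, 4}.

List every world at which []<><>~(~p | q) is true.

{1, 3, 4, 6, 7}

1: no successors, so []<><>~(~p | q) holds vacuously. ✓
2: successors {3, 6}; <><>~(~p | q) there: 3:F, 6:F. ✗
3: no successors, so []<><>~(~p | q) holds vacuously. ✓
4: no successors, so []<><>~(~p | q) holds vacuously. ✓
5: successors {3, 4, 6}; <><>~(~p | q) there: 3:F, 4:F, 6:F. ✗
6: no successors, so []<><>~(~p | q) holds vacuously. ✓
7: no successors, so []<><>~(~p | q) holds vacuously. ✓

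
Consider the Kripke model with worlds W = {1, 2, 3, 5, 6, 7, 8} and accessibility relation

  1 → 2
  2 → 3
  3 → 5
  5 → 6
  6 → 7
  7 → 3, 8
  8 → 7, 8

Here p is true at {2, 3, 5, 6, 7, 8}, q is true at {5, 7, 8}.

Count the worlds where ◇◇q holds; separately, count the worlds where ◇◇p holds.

5 and 7

For ◇◇q:
1: successors {2}; ◇q there: 2:F. ✗
2: successors {3}; ◇q there: 3:T. ✓
3: successors {5}; ◇q there: 5:F. ✗
5: successors {6}; ◇q there: 6:T. ✓
6: successors {7}; ◇q there: 7:T. ✓
7: successors {3, 8}; ◇q there: 3:T, 8:T. ✓
8: successors {7, 8}; ◇q there: 7:T, 8:T. ✓
— 5 worlds.
For ◇◇p:
1: successors {2}; ◇p there: 2:T. ✓
2: successors {3}; ◇p there: 3:T. ✓
3: successors {5}; ◇p there: 5:T. ✓
5: successors {6}; ◇p there: 6:T. ✓
6: successors {7}; ◇p there: 7:T. ✓
7: successors {3, 8}; ◇p there: 3:T, 8:T. ✓
8: successors {7, 8}; ◇p there: 7:T, 8:T. ✓
— 7 worlds.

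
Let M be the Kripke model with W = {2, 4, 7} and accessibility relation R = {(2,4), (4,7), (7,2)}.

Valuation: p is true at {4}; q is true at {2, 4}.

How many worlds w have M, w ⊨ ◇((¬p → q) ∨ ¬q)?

2: successors {4}; (¬p → q) ∨ ¬q there: 4:T. ✓
4: successors {7}; (¬p → q) ∨ ¬q there: 7:T. ✓
7: successors {2}; (¬p → q) ∨ ¬q there: 2:T. ✓
Satisfying worlds: {2, 4, 7}.

3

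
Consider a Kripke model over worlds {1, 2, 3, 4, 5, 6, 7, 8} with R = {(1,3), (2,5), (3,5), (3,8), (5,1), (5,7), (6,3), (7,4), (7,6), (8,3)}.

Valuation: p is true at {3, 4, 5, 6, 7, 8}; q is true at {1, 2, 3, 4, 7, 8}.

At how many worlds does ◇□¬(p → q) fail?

1: successors {3}; □¬(p → q) there: 3:F. ✗
2: successors {5}; □¬(p → q) there: 5:F. ✗
3: successors {5, 8}; □¬(p → q) there: 5:F, 8:F. ✗
4: no successors, so ◇□¬(p → q) fails. ✗
5: successors {1, 7}; □¬(p → q) there: 1:F, 7:F. ✗
6: successors {3}; □¬(p → q) there: 3:F. ✗
7: successors {4, 6}; □¬(p → q) there: 4:T, 6:F. ✓
8: successors {3}; □¬(p → q) there: 3:F. ✗
Satisfying worlds: {7}.
So ◇□¬(p → q) fails at the other 7 worlds.

7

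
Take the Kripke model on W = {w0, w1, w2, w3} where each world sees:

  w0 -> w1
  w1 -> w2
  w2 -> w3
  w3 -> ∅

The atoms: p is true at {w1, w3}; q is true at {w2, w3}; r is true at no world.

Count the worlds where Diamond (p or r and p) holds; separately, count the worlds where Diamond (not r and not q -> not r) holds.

2 and 3

For Diamond (p or r and p):
w0: successors {w1}; p or r and p there: w1:T. ✓
w1: successors {w2}; p or r and p there: w2:F. ✗
w2: successors {w3}; p or r and p there: w3:T. ✓
w3: no successors, so Diamond (p or r and p) fails. ✗
— 2 worlds.
For Diamond (not r and not q -> not r):
w0: successors {w1}; not r and not q -> not r there: w1:T. ✓
w1: successors {w2}; not r and not q -> not r there: w2:T. ✓
w2: successors {w3}; not r and not q -> not r there: w3:T. ✓
w3: no successors, so Diamond (not r and not q -> not r) fails. ✗
— 3 worlds.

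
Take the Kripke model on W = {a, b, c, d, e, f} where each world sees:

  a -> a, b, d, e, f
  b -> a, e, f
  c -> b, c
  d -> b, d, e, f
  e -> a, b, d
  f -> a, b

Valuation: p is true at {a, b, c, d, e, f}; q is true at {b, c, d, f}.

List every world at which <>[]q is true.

{c}

a: successors {a, b, d, e, f}; []q there: a:F, b:F, d:F, e:F, f:F. ✗
b: successors {a, e, f}; []q there: a:F, e:F, f:F. ✗
c: successors {b, c}; []q there: b:F, c:T. ✓
d: successors {b, d, e, f}; []q there: b:F, d:F, e:F, f:F. ✗
e: successors {a, b, d}; []q there: a:F, b:F, d:F. ✗
f: successors {a, b}; []q there: a:F, b:F. ✗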